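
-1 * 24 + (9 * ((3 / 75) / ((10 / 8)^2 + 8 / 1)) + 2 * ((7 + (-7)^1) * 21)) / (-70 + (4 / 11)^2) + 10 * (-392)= -7085298368 / 1796475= -3944.00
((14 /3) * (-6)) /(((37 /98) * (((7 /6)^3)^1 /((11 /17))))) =-19008 /629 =-30.22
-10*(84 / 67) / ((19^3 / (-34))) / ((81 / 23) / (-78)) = -5692960 / 4135977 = -1.38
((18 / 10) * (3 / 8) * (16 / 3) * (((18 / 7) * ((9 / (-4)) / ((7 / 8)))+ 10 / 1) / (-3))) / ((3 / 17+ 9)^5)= -117848131 / 1886287253760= -0.00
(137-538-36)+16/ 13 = -5665/ 13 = -435.77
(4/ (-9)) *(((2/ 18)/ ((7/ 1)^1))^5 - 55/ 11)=2.22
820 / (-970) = -0.85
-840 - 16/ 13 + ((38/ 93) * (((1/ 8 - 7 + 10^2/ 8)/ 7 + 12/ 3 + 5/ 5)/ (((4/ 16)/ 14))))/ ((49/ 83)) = -36509702/ 59241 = -616.29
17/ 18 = 0.94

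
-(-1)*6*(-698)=-4188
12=12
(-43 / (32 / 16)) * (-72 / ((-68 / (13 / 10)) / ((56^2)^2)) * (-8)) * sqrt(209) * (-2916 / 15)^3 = -181746146509499400192 * sqrt(209) / 10625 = -247291629206038376.95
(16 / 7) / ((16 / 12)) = 12 / 7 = 1.71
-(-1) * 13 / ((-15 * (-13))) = 1 / 15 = 0.07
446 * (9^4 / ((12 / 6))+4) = 1464887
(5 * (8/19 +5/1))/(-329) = -515/6251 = -0.08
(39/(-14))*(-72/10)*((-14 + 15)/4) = 351/70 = 5.01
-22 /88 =-0.25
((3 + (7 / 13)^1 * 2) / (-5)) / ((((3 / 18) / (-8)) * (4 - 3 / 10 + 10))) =5088 / 1781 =2.86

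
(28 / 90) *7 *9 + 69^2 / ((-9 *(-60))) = 341 / 12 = 28.42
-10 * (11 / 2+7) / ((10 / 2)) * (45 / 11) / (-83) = 1125 / 913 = 1.23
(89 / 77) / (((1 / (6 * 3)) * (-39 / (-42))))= 3204 / 143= 22.41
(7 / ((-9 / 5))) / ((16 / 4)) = -35 / 36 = -0.97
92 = 92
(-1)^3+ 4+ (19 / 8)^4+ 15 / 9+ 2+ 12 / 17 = 8186467 / 208896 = 39.19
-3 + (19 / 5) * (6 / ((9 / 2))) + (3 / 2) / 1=107 / 30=3.57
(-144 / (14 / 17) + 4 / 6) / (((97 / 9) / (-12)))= 193.94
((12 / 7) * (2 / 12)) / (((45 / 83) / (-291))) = -16102 / 105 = -153.35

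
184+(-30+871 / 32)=5799 / 32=181.22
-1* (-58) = 58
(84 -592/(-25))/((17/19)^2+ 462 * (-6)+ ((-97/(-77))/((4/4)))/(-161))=-3011888341/77512693800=-0.04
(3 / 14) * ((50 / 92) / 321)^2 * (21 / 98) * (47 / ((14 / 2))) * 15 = 440625 / 33238187248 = 0.00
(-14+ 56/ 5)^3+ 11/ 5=-2469/ 125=-19.75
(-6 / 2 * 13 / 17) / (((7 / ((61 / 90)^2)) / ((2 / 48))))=-0.01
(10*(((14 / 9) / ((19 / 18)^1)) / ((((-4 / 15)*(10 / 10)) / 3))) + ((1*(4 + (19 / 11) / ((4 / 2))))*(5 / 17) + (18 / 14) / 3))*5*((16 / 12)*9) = -244626810 / 24871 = -9835.83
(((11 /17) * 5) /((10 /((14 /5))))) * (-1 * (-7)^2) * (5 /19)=-3773 /323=-11.68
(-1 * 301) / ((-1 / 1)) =301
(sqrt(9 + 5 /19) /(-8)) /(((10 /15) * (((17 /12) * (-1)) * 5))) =9 * sqrt(209) /1615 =0.08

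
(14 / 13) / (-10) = -7 / 65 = -0.11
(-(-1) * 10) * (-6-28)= -340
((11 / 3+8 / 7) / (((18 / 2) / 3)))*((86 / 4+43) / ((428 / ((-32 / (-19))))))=17372 / 42693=0.41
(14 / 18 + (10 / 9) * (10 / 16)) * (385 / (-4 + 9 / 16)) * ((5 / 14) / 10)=-5.89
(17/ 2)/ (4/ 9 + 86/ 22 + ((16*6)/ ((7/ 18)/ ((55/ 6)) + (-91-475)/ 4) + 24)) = 78564123/ 255794494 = 0.31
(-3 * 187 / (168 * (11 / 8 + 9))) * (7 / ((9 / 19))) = -3553 / 747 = -4.76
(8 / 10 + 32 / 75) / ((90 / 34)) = 0.46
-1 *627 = -627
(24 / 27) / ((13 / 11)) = 88 / 117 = 0.75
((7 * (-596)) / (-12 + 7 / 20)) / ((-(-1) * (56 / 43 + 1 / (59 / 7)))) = 6048208 / 23999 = 252.02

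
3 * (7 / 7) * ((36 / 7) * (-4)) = -432 / 7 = -61.71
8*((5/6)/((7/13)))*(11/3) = 2860/63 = 45.40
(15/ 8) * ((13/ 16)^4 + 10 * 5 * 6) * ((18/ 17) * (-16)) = -2658063735/ 278528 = -9543.26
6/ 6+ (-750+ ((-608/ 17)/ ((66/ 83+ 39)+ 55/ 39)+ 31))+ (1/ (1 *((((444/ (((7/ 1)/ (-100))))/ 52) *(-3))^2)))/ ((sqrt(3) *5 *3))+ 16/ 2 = -805944418/ 1133747+ 8281 *sqrt(3)/ 49900050000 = -710.87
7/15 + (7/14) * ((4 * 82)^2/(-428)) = -200971/1605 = -125.22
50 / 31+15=515 / 31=16.61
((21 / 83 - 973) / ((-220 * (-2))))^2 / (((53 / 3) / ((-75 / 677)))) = -14666905449 / 478548628624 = -0.03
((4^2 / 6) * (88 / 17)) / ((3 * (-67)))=-704 / 10251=-0.07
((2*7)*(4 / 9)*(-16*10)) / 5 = -1792 / 9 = -199.11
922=922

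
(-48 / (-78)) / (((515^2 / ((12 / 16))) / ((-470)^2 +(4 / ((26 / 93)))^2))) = 224200176 / 582699325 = 0.38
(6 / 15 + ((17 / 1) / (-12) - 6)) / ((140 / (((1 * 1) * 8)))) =-421 / 1050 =-0.40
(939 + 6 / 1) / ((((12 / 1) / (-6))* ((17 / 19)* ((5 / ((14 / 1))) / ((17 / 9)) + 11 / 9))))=-374.19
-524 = -524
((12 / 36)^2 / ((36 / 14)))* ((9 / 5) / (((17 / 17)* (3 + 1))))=0.02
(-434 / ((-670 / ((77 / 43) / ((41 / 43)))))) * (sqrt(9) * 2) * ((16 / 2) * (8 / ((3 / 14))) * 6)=13080.10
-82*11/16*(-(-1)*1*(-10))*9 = 20295/4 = 5073.75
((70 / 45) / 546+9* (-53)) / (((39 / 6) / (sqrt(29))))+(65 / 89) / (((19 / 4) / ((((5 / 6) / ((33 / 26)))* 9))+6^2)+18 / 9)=16900 / 897921 - 334852* sqrt(29) / 4563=-395.17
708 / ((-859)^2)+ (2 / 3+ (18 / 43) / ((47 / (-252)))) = -7054277042 / 4473772503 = -1.58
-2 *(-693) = 1386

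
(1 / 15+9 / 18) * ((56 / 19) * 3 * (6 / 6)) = 476 / 95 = 5.01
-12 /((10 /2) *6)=-2 /5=-0.40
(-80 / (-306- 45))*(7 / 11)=560 / 3861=0.15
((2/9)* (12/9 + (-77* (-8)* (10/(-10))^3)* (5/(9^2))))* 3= -5944/243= -24.46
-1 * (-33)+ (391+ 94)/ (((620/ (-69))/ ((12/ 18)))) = -185/ 62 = -2.98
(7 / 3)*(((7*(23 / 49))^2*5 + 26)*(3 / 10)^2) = 16.80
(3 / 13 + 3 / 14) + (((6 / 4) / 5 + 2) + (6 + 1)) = 4434 / 455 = 9.75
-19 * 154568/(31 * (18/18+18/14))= -2569693/62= -41446.66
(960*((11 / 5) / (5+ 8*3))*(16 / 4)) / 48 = 6.07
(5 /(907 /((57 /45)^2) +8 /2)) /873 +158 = 28348059551 /179418087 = 158.00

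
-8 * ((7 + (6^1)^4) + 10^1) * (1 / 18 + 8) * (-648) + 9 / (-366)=54830879.98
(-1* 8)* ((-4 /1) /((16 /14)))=28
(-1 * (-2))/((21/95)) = 190/21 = 9.05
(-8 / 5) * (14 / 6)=-56 / 15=-3.73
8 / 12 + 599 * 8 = 14378 / 3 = 4792.67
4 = 4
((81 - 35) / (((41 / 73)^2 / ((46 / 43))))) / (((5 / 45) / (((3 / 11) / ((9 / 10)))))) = 338284920 / 795113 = 425.46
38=38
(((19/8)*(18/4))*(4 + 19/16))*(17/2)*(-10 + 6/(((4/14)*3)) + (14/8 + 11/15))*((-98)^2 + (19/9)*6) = -2341467.69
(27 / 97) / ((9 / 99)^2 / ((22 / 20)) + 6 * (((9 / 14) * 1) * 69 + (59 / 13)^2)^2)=100586872386 / 9147929999352629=0.00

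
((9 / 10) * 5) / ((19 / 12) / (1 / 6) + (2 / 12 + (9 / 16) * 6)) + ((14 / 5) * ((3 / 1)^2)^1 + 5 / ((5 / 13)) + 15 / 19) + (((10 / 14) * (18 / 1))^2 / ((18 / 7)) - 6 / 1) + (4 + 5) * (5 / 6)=43760503 / 416290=105.12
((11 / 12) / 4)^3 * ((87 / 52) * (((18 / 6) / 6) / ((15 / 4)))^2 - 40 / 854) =-9472727 / 46042214400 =-0.00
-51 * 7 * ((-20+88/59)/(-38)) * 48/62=-4678128/34751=-134.62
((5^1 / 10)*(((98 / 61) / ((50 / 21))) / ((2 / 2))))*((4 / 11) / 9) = 686 / 50325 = 0.01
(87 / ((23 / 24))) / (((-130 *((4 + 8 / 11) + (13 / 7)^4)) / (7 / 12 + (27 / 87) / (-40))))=-52901233 / 2187797950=-0.02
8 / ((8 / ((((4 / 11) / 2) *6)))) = 12 / 11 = 1.09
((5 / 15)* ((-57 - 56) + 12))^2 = 10201 / 9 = 1133.44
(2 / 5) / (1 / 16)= 32 / 5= 6.40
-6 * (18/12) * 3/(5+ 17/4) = -108/37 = -2.92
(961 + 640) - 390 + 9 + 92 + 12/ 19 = 24940/ 19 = 1312.63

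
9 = 9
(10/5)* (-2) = -4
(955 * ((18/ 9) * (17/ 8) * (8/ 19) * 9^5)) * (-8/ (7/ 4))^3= -62826775511040/ 6517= -9640444301.22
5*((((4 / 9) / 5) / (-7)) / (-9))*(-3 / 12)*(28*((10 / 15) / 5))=-8 / 1215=-0.01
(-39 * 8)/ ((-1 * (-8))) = -39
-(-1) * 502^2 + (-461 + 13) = 251556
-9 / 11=-0.82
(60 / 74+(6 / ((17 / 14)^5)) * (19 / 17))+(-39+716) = 607614634583 / 893090053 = 680.35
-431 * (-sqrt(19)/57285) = 431 * sqrt(19)/57285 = 0.03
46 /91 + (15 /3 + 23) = 2594 /91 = 28.51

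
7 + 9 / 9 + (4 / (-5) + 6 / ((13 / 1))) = 498 / 65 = 7.66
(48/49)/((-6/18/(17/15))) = -816/245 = -3.33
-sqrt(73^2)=-73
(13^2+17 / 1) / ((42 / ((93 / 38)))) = 10.84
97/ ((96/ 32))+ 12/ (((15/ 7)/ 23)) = 2417/ 15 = 161.13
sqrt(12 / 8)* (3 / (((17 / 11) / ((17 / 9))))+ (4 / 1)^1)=23* sqrt(6) / 6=9.39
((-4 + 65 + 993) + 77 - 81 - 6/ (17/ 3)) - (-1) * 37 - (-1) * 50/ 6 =55808/ 51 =1094.27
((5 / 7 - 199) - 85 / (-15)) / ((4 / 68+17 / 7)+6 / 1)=-13753 / 606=-22.69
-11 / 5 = -2.20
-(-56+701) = -645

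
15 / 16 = 0.94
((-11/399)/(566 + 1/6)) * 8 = -176/451801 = -0.00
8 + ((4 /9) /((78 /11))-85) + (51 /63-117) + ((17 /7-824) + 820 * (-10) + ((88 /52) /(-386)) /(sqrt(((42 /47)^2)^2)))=-122349421361 /13277628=-9214.70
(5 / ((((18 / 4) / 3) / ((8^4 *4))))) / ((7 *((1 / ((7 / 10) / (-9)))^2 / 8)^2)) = 44957696 / 2460375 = 18.27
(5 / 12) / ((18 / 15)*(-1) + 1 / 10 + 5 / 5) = -25 / 6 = -4.17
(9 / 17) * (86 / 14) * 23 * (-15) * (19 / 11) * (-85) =12683925 / 77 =164726.30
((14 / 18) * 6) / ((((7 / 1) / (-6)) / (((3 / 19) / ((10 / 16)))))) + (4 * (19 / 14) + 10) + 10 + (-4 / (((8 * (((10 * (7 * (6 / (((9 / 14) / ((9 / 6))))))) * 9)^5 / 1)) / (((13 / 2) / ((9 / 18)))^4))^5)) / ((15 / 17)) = 24697916823820394452636796250319464840703499072818675519774699384564218464179322873861396700713501781267277 / 1011461675565991027897737991529895560972276566290455673152492615515162290841190400000000000000000000000000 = 24.42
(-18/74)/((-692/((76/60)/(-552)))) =-19/23555680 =-0.00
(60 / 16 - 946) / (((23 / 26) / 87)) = -4262739 / 46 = -92668.24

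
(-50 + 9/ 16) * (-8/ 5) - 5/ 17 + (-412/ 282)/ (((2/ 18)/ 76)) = -7354901/ 7990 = -920.51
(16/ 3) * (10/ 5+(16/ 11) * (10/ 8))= 224/ 11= 20.36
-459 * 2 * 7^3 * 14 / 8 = -1102059 / 2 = -551029.50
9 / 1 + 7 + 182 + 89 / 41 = 8207 / 41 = 200.17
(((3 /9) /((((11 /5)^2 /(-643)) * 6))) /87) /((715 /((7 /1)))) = -22505 /27096498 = -0.00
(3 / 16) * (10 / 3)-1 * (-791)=6333 / 8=791.62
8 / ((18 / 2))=8 / 9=0.89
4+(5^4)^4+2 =152587890631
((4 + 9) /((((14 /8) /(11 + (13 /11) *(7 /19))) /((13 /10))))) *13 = 2100332 /1463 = 1435.63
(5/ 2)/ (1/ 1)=5/ 2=2.50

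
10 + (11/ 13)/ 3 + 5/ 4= 1799/ 156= 11.53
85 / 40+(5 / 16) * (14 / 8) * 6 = 173 / 32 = 5.41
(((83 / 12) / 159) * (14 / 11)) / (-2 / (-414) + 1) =13363 / 242528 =0.06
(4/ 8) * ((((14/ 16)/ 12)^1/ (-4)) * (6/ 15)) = -7/ 1920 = -0.00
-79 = -79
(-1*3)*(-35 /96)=35 /32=1.09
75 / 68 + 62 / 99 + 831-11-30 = 5329921 / 6732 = 791.73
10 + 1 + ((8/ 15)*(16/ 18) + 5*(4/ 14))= 12193/ 945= 12.90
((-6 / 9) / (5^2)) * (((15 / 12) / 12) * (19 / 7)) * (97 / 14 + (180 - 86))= -2983 / 3920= -0.76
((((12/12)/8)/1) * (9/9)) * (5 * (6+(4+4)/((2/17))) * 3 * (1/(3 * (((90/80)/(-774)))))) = -31820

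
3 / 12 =1 / 4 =0.25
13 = 13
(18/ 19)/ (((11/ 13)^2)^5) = 2481452853282/ 492811067419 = 5.04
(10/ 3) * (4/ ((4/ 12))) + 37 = 77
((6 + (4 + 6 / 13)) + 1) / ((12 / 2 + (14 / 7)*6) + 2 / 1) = 149 / 260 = 0.57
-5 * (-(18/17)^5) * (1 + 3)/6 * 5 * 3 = 94478400/1419857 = 66.54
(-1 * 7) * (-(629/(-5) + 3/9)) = -13174/15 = -878.27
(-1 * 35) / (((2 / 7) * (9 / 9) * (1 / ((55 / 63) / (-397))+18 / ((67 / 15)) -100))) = 0.22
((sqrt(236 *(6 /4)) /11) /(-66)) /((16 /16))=-sqrt(354) /726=-0.03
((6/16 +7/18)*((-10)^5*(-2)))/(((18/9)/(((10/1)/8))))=859375/9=95486.11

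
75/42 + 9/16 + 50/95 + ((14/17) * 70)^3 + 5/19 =2002889380101/10454864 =191574.89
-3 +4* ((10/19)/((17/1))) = -929/323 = -2.88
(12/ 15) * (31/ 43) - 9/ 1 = -1811/ 215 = -8.42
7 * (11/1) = 77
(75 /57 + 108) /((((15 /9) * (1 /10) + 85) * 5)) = 12462 /48545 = 0.26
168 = 168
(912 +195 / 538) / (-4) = -490851 / 2152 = -228.09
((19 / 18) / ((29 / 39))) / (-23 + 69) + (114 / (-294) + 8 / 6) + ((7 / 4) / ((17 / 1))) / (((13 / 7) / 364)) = 141033463 / 6667332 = 21.15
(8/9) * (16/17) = 128/153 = 0.84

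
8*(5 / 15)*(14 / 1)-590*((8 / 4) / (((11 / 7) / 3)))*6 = -444808 / 33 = -13479.03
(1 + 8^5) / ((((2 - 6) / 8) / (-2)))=131076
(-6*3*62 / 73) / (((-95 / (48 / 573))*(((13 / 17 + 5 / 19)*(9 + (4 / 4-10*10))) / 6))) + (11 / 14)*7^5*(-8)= -3056463181196 / 28931725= -105644.00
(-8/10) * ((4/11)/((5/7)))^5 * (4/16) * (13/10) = -111867392/12582109375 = -0.01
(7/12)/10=7/120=0.06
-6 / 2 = -3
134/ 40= 67/ 20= 3.35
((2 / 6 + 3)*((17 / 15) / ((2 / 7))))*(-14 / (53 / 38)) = -63308 / 477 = -132.72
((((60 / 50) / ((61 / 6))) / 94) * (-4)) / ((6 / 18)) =-216 / 14335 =-0.02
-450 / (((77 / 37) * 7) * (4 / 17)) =-141525 / 1078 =-131.28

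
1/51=0.02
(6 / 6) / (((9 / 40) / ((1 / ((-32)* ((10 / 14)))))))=-7 / 36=-0.19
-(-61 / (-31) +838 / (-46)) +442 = 326732 / 713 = 458.25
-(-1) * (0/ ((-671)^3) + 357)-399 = -42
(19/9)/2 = 19/18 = 1.06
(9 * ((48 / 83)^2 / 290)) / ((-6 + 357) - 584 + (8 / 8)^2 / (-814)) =-2813184 / 63151773005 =-0.00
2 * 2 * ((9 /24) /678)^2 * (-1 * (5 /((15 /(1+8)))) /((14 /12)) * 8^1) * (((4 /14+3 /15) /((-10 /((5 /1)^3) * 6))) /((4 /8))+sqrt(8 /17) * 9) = -0.00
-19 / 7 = -2.71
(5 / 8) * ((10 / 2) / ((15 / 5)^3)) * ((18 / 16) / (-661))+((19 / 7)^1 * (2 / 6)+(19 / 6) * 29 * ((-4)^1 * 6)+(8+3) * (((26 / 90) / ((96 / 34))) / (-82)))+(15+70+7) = -2111.11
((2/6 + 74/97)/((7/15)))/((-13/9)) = -14355/8827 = -1.63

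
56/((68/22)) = 308/17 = 18.12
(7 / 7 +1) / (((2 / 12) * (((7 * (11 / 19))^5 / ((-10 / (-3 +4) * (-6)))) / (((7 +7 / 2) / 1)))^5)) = 6595288792675000597256713052943822541200000 / 8645257418911644522815844232835672702442251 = 0.76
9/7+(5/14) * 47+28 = 645/14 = 46.07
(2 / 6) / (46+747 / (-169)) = 169 / 21081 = 0.01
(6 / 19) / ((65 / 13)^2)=6 / 475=0.01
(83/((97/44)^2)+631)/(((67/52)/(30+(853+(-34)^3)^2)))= 468802000395590004/630403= 743654456586.64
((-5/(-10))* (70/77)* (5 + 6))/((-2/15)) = -75/2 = -37.50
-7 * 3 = -21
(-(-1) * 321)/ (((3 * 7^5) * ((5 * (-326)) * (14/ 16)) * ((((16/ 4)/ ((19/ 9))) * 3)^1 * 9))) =-2033/ 23299796205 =-0.00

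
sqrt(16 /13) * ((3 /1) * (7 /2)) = 42 * sqrt(13) /13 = 11.65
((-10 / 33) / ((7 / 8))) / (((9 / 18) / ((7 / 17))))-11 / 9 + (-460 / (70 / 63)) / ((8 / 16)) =-1396061 / 1683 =-829.51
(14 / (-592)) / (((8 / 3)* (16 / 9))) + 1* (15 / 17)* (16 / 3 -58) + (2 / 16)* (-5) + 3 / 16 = -30216525 / 644096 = -46.91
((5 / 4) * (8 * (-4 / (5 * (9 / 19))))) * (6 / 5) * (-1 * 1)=304 / 15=20.27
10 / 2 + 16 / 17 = 101 / 17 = 5.94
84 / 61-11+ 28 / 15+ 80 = 66103 / 915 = 72.24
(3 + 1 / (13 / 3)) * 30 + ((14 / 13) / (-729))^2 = 8705003776 / 89813529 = 96.92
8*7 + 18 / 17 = 970 / 17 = 57.06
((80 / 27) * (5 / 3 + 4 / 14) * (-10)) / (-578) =16400 / 163863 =0.10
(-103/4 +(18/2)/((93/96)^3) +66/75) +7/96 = -1065162983/71498400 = -14.90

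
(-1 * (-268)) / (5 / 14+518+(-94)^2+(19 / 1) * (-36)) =3752 / 121385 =0.03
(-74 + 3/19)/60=-1403/1140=-1.23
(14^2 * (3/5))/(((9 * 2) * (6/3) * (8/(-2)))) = -49/60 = -0.82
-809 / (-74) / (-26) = -809 / 1924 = -0.42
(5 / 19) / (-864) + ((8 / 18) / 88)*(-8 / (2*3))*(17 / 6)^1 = -10501 / 541728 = -0.02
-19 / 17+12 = 185 / 17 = 10.88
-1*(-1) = 1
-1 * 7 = -7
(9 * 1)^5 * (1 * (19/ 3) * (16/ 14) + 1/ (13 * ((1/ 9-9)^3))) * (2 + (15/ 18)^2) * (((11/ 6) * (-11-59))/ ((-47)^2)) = -786941189217513/ 11762483200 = -66902.64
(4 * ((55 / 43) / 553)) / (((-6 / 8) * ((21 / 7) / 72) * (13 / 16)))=-112640 / 309127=-0.36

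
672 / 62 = 336 / 31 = 10.84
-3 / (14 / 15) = -45 / 14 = -3.21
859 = 859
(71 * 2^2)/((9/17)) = 536.44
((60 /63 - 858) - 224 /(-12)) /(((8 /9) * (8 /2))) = -26409 /112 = -235.79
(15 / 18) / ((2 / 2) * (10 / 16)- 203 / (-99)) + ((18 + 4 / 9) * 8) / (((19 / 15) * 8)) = 14.87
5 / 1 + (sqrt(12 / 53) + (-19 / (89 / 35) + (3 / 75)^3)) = -3437411 / 1390625 + 2 * sqrt(159) / 53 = -2.00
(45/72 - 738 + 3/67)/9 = -395209/4824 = -81.93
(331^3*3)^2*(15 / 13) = 177542254798939935 / 13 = 13657096522995379.62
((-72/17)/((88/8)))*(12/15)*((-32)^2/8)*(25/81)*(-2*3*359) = 14704640/561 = 26211.48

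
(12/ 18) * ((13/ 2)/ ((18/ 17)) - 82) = -2731/ 54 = -50.57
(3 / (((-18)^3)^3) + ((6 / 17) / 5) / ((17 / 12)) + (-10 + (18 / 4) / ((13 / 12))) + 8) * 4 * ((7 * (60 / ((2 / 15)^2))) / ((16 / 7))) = 3352939816807093975 / 36801770563584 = 91108.11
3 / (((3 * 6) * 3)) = 1 / 18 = 0.06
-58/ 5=-11.60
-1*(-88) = 88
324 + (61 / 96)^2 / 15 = 44793481 / 138240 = 324.03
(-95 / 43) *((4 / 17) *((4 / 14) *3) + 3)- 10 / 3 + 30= 300775 / 15351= 19.59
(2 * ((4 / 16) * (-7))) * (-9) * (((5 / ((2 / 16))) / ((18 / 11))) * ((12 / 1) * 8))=73920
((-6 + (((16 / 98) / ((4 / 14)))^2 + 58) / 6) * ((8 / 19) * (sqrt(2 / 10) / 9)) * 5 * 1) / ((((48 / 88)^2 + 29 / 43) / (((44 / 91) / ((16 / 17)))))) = 1064419334 * sqrt(5) / 11567720619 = 0.21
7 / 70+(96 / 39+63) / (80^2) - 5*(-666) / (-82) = -138151989 / 3411200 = -40.50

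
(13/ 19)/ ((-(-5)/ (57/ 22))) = 39/ 110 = 0.35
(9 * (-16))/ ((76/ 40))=-1440/ 19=-75.79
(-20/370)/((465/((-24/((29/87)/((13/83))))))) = 624/476005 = 0.00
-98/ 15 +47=607/ 15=40.47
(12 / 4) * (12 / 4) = 9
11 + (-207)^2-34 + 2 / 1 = 42828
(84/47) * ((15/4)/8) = 315/376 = 0.84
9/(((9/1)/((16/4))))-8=-4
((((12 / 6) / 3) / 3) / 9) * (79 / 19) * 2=316 / 1539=0.21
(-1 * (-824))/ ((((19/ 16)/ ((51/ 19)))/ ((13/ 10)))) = 4370496/ 1805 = 2421.33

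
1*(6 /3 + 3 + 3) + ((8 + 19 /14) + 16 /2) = 355 /14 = 25.36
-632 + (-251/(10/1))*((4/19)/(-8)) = -239909/380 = -631.34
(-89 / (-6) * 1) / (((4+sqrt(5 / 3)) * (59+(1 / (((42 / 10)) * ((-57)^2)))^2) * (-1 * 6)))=-138104161083 / 11810233371892+46034720361 * sqrt(15) / 47240933487568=-0.01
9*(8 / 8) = 9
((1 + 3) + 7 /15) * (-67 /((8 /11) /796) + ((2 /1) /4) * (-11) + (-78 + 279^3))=1450163008 /15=96677533.87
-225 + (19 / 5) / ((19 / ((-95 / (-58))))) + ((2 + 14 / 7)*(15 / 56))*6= -88607 / 406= -218.24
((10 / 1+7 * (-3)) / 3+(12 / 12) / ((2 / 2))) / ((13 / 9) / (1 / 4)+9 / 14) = -336 / 809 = -0.42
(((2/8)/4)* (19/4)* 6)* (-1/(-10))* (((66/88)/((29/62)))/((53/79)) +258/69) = 1.09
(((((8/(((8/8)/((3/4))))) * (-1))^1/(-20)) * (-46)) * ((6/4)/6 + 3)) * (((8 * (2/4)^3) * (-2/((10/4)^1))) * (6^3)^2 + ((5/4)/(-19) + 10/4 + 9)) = 12718633863/7600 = 1673504.46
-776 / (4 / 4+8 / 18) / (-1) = 6984 / 13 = 537.23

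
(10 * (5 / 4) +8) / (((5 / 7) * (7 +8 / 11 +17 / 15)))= 9471 / 2924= 3.24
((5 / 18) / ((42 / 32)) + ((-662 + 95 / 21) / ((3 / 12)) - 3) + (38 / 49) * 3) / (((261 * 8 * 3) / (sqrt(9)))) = -3479975 / 2762424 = -1.26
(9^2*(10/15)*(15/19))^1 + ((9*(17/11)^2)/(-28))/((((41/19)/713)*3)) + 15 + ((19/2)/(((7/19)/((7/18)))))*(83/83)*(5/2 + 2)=96081551/5278504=18.20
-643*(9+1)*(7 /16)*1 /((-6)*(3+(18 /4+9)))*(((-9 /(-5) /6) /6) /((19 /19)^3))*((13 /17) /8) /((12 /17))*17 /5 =994721 /1520640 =0.65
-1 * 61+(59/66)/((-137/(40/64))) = -61.00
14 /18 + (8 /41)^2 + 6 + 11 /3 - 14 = -53216 /15129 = -3.52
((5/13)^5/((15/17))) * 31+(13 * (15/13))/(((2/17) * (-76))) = -233974145/169309608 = -1.38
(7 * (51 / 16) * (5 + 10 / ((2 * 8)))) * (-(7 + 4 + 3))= -112455 / 64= -1757.11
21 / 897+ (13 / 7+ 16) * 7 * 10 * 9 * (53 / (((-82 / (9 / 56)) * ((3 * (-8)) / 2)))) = 267482413 / 2746016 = 97.41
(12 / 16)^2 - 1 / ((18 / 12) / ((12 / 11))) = -29 / 176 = -0.16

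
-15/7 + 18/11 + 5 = 346/77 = 4.49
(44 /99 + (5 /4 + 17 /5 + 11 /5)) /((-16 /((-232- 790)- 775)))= 786487 /960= 819.26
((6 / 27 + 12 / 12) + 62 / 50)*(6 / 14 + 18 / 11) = 29362 / 5775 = 5.08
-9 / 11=-0.82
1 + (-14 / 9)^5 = -8.11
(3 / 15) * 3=3 / 5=0.60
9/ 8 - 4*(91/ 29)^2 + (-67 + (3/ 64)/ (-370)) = -2096271563/ 19914880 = -105.26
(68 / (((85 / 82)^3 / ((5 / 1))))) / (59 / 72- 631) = -158793984 / 327819925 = -0.48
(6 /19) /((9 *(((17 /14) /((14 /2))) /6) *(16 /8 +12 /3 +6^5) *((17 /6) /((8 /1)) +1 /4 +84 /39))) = 40768 /720980251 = 0.00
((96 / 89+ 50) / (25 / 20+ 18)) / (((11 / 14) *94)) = 18184 / 506143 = 0.04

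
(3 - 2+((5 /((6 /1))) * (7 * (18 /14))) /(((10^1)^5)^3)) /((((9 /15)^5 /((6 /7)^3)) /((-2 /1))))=-400000000000003 /24696000000000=-16.20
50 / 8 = 25 / 4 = 6.25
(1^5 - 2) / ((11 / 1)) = -1 / 11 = -0.09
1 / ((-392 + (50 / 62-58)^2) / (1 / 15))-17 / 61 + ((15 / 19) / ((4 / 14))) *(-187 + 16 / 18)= -514.53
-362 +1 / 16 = -5791 / 16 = -361.94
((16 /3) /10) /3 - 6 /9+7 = 293 /45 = 6.51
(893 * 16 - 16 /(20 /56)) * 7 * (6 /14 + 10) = 5198768 /5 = 1039753.60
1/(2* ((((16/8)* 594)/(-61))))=-61/2376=-0.03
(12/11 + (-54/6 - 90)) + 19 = -868/11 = -78.91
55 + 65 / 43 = 2430 / 43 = 56.51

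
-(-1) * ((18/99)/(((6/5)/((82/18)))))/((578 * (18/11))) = 0.00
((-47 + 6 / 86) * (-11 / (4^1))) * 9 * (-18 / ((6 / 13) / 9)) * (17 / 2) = -596049597 / 172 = -3465404.63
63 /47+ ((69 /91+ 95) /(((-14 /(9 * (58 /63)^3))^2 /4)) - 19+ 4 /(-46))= 292571734569208112 /3720672498200931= 78.63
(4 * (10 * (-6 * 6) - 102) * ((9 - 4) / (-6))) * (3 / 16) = 1155 / 4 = 288.75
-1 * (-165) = 165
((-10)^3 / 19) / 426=-500 / 4047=-0.12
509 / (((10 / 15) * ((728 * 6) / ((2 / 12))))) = 509 / 17472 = 0.03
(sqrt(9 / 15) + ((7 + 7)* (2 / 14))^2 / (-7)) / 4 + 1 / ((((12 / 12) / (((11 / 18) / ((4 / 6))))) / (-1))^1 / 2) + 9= sqrt(15) / 20 + 295 / 42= 7.22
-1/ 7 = -0.14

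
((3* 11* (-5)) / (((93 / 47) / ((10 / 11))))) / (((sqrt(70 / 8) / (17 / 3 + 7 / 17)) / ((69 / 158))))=-108100* sqrt(35) / 9401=-68.03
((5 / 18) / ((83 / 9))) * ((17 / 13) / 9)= 0.00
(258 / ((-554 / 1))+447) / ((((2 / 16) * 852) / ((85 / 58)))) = 3504550 / 570343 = 6.14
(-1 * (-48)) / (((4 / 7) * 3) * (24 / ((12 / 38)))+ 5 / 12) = 4032 / 10979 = 0.37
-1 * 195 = -195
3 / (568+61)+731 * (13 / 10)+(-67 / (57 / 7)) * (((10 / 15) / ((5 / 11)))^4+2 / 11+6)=34395476168743 / 39931278750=861.37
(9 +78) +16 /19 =1669 /19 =87.84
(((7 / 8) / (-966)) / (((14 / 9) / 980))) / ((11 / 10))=-525 / 1012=-0.52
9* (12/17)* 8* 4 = 3456/17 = 203.29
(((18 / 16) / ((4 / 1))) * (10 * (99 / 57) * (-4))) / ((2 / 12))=-4455 / 38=-117.24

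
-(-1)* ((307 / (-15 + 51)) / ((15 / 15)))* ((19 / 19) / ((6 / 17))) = 5219 / 216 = 24.16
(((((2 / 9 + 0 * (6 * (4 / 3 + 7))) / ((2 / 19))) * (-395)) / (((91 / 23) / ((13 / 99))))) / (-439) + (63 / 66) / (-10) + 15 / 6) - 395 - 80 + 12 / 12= -25821520363 / 54760860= -471.53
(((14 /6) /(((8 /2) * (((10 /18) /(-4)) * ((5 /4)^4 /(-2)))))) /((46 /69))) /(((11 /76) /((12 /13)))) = 14708736 /446875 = 32.91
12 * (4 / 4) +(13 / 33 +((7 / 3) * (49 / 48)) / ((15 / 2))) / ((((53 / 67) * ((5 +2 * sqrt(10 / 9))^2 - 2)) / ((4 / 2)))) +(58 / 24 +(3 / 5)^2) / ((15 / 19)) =257146639886 / 16402777875 - 566351 * sqrt(10) / 14580247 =15.55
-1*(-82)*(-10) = -820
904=904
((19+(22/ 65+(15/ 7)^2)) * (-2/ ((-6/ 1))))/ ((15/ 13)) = 25406/ 3675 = 6.91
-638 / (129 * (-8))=319 / 516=0.62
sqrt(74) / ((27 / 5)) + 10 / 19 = 10 / 19 + 5 * sqrt(74) / 27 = 2.12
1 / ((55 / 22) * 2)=0.20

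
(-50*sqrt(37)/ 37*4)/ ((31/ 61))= -12200*sqrt(37)/ 1147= -64.70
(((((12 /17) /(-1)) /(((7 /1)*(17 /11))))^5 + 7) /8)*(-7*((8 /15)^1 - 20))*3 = 17314112721307583737 /48404013549780490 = 357.70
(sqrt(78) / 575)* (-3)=-3* sqrt(78) / 575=-0.05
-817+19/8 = -6517/8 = -814.62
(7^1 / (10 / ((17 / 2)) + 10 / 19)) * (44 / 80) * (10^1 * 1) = 2261 / 100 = 22.61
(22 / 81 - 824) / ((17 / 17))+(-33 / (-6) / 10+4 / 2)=-1330309 / 1620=-821.18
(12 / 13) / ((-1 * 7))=-12 / 91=-0.13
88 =88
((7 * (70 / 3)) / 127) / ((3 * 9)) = 490 / 10287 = 0.05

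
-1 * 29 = -29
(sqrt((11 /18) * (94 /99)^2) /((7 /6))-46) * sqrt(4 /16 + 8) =sqrt(33) * (-15939 + 47 * sqrt(22)) /693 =-130.30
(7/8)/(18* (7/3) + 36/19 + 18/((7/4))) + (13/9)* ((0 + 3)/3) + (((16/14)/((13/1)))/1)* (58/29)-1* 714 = -11211109661/15737904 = -712.36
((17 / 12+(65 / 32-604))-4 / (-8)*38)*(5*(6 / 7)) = -279145 / 112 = -2492.37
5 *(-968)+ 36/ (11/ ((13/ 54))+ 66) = -585601/ 121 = -4839.68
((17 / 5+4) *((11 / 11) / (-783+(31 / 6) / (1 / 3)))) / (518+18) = -37 / 2056900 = -0.00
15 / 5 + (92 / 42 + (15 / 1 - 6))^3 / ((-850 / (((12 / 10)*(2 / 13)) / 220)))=3.00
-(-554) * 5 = 2770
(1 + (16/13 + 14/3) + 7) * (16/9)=8672/351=24.71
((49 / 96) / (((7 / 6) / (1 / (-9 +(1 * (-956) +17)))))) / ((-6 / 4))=0.00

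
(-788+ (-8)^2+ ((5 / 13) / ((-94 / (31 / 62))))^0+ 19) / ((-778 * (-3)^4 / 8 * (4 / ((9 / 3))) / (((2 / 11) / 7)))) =128 / 73521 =0.00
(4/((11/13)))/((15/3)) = 52/55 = 0.95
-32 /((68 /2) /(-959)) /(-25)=-15344 /425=-36.10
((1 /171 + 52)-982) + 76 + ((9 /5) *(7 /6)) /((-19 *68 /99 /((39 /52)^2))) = -1589007439 /1860480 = -854.08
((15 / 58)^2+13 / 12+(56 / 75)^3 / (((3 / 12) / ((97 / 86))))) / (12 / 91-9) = -4204244054374 / 12311806359375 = -0.34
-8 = -8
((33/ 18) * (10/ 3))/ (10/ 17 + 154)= 935/ 23652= 0.04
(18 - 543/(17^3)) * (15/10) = 263673/9826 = 26.83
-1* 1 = -1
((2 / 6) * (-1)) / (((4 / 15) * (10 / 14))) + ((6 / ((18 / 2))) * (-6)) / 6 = -29 / 12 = -2.42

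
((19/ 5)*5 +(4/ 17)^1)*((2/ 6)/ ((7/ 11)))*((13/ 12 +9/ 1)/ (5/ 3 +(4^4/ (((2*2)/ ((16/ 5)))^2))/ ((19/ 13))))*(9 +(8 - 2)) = 1033687875/ 77168644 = 13.40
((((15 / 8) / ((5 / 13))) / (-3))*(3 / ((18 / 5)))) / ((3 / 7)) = -455 / 144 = -3.16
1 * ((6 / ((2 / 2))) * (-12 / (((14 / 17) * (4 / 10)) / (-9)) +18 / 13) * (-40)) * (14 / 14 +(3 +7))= -79097040 / 91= -869198.24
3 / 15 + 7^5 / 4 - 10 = 83839 / 20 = 4191.95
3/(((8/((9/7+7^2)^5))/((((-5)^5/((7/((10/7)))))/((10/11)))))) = -69660613017600000/823543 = -84586491558.55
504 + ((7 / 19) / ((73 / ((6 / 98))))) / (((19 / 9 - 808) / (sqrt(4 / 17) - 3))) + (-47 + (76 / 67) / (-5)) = 10775502676298 / 23590491295 - 54 * sqrt(17) / 1197129409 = 456.77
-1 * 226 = -226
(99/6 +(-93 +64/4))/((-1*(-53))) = -1.14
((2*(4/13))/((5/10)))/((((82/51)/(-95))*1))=-38760/533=-72.72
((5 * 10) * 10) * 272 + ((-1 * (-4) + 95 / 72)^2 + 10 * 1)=705222529 / 5184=136038.30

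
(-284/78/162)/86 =-71/271674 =-0.00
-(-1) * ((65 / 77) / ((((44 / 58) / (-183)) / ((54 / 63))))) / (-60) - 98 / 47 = 918409 / 1114652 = 0.82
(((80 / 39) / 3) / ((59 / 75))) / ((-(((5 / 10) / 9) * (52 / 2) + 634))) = -6000 / 4386473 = -0.00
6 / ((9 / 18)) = 12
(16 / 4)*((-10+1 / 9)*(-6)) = 712 / 3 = 237.33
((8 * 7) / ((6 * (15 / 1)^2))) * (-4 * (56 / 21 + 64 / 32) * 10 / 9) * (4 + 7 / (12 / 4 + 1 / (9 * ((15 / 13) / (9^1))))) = -528416 / 105705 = -5.00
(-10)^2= 100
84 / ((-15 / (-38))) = 1064 / 5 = 212.80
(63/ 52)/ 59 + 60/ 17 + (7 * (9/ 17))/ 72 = 375671/ 104312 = 3.60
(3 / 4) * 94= 141 / 2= 70.50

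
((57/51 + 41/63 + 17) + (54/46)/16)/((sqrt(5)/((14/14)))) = 1485217 * sqrt(5)/394128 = 8.43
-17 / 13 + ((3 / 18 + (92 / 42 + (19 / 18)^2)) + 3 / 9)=73621 / 29484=2.50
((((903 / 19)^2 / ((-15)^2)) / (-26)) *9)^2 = 664891837281 / 55060622500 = 12.08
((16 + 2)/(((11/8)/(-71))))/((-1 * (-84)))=-852/77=-11.06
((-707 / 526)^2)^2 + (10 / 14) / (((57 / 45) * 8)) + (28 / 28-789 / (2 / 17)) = -68235405024862861 / 10181097993808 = -6702.17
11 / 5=2.20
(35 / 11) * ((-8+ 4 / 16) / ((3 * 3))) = -1085 / 396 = -2.74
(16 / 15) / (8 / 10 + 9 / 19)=304 / 363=0.84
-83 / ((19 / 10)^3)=-83000 / 6859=-12.10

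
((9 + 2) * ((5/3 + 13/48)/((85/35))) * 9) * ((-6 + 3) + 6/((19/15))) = 708939/5168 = 137.18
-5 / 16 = -0.31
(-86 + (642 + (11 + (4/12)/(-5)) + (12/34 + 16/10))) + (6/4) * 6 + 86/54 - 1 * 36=1247284/2295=543.48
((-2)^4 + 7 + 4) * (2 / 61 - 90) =-2429.11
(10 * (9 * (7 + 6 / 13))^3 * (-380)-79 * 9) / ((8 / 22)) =-27811171373337 / 8788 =-3164675850.40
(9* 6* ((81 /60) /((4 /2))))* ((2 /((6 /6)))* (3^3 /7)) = 19683 /70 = 281.19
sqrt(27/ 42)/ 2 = 3 * sqrt(14)/ 28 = 0.40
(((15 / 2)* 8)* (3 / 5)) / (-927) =-4 / 103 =-0.04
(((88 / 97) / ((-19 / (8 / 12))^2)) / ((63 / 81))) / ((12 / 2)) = 176 / 735357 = 0.00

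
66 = 66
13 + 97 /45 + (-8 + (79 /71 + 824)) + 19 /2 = 5378899 /6390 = 841.77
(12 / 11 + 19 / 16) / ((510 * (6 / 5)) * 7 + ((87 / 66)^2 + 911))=4411 / 10060884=0.00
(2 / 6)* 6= 2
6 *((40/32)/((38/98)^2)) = 36015/722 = 49.88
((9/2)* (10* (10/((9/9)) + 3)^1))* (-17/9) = -1105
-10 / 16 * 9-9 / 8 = -27 / 4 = -6.75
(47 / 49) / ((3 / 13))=611 / 147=4.16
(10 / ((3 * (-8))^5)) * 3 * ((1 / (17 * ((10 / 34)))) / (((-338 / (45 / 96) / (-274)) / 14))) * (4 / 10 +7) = -0.00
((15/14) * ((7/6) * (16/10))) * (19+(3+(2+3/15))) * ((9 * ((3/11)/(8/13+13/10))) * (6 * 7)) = 216216/83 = 2605.01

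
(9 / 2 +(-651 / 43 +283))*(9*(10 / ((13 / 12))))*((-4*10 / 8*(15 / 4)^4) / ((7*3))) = -266802609375 / 250432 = -1065369.48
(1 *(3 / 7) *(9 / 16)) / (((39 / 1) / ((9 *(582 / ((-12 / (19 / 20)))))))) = -149283 / 58240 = -2.56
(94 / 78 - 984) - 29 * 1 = -39460 / 39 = -1011.79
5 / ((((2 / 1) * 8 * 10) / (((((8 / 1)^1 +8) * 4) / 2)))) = 1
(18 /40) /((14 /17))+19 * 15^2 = 1197153 /280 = 4275.55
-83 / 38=-2.18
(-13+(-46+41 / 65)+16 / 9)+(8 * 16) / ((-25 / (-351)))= 5091046 / 2925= 1740.53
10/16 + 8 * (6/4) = 101/8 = 12.62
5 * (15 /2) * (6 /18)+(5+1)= 37 /2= 18.50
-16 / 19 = -0.84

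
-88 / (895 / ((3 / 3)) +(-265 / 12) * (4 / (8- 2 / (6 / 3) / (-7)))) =-7524 / 75595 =-0.10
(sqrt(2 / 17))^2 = 2 / 17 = 0.12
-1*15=-15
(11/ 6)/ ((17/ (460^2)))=1163800/ 51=22819.61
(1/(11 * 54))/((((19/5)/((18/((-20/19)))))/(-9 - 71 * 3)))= 37/22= 1.68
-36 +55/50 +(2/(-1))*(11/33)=-35.57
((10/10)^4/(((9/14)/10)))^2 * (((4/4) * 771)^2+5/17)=198067839200/1377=143840115.61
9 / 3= 3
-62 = -62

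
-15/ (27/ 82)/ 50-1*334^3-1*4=-1676686901/ 45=-37259708.91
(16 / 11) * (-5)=-80 / 11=-7.27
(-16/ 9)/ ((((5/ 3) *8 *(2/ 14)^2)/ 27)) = -882/ 5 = -176.40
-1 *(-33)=33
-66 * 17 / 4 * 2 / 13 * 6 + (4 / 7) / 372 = -2191253 / 8463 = -258.92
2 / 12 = 1 / 6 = 0.17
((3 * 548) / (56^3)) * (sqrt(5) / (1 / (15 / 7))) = 6165 * sqrt(5) / 307328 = 0.04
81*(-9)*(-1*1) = 729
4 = 4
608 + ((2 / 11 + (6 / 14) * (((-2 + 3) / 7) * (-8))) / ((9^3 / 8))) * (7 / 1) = 34127536 / 56133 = 607.98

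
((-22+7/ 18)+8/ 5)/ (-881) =1801/ 79290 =0.02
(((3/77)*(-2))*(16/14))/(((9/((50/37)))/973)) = -13.01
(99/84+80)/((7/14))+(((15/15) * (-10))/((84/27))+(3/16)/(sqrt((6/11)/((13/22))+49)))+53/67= 3 * sqrt(8437)/10384+75009/469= 159.96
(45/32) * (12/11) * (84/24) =945/176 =5.37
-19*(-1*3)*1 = 57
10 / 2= 5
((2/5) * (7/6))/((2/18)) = 21/5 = 4.20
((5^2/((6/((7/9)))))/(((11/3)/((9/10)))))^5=52521875/164916224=0.32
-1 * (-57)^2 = -3249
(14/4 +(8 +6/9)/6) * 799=71111/18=3950.61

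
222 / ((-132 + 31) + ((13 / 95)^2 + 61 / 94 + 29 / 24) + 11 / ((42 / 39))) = -15820030800 / 6335831051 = -2.50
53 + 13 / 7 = 384 / 7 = 54.86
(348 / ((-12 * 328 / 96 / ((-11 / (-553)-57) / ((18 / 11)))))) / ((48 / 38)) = 95491055 / 408114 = 233.98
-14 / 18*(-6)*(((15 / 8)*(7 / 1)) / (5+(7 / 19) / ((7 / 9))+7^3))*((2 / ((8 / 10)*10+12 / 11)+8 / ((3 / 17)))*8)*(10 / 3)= 12723046 / 59589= 213.51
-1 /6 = -0.17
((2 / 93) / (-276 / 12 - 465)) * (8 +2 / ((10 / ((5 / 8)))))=-0.00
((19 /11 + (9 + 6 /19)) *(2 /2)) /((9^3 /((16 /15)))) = 0.02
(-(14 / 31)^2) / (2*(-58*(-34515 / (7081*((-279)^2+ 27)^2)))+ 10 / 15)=-233757850659984 / 764086142538311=-0.31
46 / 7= 6.57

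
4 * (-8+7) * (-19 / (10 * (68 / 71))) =1349 / 170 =7.94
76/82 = 38/41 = 0.93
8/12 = 2/3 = 0.67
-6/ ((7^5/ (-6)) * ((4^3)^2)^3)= 9/ 288742061375488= 0.00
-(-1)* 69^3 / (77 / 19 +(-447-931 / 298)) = -1860017958 / 2525657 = -736.45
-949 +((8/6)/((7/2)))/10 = -99641/105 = -948.96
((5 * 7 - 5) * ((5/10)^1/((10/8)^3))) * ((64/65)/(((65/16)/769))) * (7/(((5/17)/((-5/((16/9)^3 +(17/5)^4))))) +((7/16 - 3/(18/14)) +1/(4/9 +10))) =-1196858788402712576/314973752429375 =-3799.87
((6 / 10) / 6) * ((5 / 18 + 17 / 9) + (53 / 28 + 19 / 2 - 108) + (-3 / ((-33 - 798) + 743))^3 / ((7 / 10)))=-9.44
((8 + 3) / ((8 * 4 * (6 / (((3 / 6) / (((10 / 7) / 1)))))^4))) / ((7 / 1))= 3773 / 6635520000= 0.00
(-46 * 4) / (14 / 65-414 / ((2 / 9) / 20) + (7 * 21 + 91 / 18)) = 215280 / 43416043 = 0.00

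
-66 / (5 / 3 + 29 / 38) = -7524 / 277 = -27.16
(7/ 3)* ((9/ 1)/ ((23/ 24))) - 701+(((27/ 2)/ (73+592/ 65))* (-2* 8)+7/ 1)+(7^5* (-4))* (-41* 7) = 263147610130/ 13639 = 19293761.28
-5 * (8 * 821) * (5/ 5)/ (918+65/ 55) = -35.73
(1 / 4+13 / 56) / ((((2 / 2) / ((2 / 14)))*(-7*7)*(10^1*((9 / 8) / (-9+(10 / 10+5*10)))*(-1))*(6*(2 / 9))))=27 / 6860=0.00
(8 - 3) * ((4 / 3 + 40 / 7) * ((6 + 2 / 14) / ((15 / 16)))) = 101824 / 441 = 230.89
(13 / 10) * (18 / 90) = 13 / 50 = 0.26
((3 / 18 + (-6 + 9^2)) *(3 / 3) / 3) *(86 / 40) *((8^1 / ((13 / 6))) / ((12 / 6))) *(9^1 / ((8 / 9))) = 1006.94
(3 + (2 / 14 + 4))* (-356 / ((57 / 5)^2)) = -445000 / 22743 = -19.57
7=7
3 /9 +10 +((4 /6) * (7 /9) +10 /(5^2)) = 1519 /135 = 11.25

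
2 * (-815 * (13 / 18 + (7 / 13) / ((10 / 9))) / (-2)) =115078 / 117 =983.57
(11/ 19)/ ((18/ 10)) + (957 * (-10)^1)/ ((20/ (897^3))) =-118109648573521/ 342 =-345349849630.18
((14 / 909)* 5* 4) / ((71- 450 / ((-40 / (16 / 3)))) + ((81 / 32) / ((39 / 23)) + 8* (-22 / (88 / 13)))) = 116480 / 40269609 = 0.00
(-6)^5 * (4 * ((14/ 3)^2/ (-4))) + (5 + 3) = 169352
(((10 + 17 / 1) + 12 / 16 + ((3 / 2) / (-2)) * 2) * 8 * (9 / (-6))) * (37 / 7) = -1665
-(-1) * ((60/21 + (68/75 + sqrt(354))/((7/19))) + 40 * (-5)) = -102208/525 + 19 * sqrt(354)/7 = -143.61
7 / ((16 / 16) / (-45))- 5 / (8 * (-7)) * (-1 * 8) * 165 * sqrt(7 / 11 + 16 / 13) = -315- 75 * sqrt(38181) / 91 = -476.04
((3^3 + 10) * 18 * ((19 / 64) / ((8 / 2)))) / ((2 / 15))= 94905 / 256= 370.72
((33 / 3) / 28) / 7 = 11 / 196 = 0.06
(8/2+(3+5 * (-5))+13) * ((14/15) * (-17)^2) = -4046/3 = -1348.67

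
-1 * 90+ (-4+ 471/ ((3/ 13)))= 1947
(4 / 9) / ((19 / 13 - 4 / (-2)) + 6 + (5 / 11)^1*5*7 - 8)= 143 / 5589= 0.03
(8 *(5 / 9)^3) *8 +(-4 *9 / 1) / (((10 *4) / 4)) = 26878 / 3645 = 7.37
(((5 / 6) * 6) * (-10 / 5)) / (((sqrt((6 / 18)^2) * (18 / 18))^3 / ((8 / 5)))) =-432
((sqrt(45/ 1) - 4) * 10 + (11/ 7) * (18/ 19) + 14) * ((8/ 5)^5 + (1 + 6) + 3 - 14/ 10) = 812.50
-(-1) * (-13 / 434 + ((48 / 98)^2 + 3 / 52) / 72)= -2398481 / 92889888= -0.03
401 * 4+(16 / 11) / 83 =1464468 / 913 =1604.02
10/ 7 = 1.43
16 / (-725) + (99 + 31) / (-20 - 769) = -106874 / 572025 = -0.19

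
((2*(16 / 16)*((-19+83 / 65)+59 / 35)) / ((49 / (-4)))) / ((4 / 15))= 43782 / 4459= 9.82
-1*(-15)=15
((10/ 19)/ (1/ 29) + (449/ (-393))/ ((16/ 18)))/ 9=278327/ 179208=1.55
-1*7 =-7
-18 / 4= -4.50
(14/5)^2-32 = -604/25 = -24.16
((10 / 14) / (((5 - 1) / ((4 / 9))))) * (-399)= -95 / 3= -31.67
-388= -388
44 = 44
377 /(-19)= -19.84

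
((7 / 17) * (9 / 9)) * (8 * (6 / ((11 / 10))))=3360 / 187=17.97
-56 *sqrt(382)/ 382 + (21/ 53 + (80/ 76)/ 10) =505/ 1007 - 28 *sqrt(382)/ 191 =-2.36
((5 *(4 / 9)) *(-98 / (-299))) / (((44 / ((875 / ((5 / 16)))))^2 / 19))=18247600000 / 325611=56041.10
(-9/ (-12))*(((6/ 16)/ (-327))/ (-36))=1/ 41856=0.00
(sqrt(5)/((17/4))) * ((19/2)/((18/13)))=247 * sqrt(5)/153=3.61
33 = 33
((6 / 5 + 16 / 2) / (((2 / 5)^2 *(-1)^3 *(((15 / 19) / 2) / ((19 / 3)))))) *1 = -8303 / 9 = -922.56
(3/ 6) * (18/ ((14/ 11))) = 7.07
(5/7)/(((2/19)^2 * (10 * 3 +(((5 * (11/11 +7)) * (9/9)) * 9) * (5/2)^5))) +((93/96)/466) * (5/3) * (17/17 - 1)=361/197043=0.00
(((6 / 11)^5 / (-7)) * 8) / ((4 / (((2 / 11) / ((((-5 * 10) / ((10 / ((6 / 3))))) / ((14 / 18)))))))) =1728 / 8857805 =0.00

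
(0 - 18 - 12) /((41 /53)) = -1590 /41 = -38.78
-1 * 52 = -52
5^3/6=125/6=20.83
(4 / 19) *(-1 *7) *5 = -7.37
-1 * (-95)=95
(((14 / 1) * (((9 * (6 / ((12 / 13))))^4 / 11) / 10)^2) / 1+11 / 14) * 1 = 1720612105151294609 / 10841600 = 158704628943.26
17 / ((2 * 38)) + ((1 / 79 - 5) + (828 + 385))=7254251 / 6004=1208.24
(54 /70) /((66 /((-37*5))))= -333 /154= -2.16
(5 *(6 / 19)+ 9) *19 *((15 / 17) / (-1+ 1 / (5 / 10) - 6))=-603 / 17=-35.47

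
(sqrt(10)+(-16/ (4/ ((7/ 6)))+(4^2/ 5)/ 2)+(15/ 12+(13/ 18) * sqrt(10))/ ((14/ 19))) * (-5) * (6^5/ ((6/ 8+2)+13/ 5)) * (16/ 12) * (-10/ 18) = -5524800/ 749+7984000 * sqrt(10)/ 749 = 26332.21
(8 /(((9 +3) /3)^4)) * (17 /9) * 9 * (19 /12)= 323 /384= 0.84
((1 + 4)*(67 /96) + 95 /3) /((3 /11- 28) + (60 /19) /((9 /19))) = -7425 /4448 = -1.67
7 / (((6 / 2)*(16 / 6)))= 7 / 8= 0.88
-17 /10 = -1.70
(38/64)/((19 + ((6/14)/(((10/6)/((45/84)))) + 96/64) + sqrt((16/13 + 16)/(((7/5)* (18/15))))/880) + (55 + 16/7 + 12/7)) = 68576408901/9197930520304 - 501809* sqrt(39)/9197930520304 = 0.01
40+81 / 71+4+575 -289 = 23511 / 71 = 331.14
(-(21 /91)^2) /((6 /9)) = -27 /338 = -0.08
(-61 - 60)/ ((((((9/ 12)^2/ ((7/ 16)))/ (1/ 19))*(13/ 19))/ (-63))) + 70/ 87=456.88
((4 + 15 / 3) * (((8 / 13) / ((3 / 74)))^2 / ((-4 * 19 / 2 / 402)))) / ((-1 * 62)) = 35221632 / 99541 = 353.84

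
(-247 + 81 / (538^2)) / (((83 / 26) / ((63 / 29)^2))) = -3688803011439 / 10102029766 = -365.15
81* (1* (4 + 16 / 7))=3564 / 7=509.14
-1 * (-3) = 3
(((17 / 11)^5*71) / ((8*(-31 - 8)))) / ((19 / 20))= -504049235 / 238677582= -2.11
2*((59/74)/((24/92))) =1357/222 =6.11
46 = 46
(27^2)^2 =531441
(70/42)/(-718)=-5/2154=-0.00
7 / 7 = 1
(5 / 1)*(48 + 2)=250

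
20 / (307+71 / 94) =1880 / 28929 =0.06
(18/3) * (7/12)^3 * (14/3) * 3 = 2401/144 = 16.67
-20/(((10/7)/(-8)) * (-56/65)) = -130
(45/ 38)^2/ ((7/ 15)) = 30375/ 10108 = 3.01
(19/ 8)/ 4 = 19/ 32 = 0.59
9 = 9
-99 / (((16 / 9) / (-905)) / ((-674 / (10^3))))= -54348327 / 1600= -33967.70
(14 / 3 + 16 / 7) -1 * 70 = -1324 / 21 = -63.05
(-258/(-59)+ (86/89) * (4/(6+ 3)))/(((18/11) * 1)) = 1248247/425331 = 2.93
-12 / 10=-6 / 5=-1.20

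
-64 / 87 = -0.74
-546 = -546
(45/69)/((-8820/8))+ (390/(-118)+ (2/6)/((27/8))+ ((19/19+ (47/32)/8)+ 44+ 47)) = 122680947875/1378798848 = 88.98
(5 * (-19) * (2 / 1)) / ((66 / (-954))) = 30210 / 11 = 2746.36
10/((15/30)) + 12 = 32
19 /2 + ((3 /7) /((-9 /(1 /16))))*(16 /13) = 5185 /546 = 9.50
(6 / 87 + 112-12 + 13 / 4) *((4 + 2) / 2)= 35955 / 116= 309.96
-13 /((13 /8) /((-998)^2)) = -7968032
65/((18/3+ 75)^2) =65/6561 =0.01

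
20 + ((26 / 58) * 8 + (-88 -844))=-26344 / 29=-908.41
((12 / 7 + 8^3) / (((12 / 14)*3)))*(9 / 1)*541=972718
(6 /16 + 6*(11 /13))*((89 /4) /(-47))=-50463 /19552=-2.58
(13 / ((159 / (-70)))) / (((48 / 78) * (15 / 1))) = -0.62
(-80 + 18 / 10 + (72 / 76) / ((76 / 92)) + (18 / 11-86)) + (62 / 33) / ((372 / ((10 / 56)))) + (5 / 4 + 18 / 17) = -27066923773 / 170117640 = -159.11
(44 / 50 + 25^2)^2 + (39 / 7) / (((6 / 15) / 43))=3432841151 / 8750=392324.70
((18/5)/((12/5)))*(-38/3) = -19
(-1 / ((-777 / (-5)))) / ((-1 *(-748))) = -5 / 581196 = -0.00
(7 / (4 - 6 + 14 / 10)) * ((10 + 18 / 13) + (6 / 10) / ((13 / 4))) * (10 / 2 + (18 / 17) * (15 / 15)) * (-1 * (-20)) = -16355.72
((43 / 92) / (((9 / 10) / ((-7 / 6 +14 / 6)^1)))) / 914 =1505 / 2270376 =0.00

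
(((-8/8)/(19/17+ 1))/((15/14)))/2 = -0.22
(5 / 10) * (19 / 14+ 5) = 89 / 28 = 3.18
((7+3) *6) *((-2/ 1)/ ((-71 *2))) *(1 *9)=540/ 71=7.61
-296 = -296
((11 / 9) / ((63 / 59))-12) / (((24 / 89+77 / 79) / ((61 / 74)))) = -2639824105 / 367090542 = -7.19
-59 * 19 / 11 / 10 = -1121 / 110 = -10.19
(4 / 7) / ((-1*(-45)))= 0.01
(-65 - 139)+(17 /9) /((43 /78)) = -25874 /129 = -200.57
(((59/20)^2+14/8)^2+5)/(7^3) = 18280761/54880000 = 0.33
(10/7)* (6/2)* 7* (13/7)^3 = 65910/343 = 192.16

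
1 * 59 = 59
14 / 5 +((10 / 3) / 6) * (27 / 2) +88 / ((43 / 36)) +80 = 70509 / 430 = 163.97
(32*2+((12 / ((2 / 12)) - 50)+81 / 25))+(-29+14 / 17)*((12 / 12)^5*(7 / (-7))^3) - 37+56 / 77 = 379347 / 4675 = 81.14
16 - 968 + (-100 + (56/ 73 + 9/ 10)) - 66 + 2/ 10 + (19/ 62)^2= -1565869629/ 1403060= -1116.04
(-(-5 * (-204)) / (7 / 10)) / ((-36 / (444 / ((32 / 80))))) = 44928.57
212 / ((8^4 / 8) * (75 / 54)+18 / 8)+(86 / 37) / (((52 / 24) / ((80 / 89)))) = 1386829968 / 1099377929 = 1.26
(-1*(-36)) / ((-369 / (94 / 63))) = -376 / 2583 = -0.15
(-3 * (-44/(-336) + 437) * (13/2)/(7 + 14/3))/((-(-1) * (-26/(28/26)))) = 110157/3640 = 30.26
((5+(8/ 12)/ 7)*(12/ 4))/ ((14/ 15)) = 1605/ 98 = 16.38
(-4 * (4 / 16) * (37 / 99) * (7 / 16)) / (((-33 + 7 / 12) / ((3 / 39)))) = 259 / 667524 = 0.00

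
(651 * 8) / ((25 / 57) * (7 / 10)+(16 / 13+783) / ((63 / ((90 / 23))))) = 1242639216 / 11695555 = 106.25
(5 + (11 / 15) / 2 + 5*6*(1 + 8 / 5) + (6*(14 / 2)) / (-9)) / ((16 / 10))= 787 / 16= 49.19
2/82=1/41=0.02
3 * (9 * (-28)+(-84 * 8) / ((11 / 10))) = -28476 / 11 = -2588.73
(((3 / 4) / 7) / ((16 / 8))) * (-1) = -3 / 56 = -0.05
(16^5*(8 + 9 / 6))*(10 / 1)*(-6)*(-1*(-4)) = -2390753280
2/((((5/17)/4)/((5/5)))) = 136/5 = 27.20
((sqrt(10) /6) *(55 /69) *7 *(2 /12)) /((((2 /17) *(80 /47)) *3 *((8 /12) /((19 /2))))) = 11.63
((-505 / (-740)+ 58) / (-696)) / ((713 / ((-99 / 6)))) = 95535 / 48963136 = 0.00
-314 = -314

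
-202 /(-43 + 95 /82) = 16564 /3431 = 4.83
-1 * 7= -7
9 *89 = 801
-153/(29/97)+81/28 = -413199/812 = -508.87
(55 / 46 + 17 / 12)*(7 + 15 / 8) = 51191 / 2208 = 23.18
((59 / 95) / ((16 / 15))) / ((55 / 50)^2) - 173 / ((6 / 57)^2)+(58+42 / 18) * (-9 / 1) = -74284225 / 4598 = -16155.77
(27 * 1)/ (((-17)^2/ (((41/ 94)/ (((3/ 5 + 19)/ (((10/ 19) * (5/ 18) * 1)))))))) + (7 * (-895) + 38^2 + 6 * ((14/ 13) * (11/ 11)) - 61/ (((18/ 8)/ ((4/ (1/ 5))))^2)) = -513160849088753/ 53263995876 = -9634.29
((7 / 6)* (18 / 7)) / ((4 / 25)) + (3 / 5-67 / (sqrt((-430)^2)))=16507 / 860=19.19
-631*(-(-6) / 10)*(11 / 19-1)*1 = 15144 / 95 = 159.41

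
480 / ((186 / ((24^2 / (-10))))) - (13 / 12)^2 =-668791 / 4464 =-149.82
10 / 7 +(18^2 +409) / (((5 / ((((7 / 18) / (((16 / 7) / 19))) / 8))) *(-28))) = -221623 / 322560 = -0.69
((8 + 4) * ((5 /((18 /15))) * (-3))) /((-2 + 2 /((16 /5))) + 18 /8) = -1200 /7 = -171.43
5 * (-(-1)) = 5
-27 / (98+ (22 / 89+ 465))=-2403 / 50129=-0.05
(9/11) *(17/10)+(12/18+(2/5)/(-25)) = 16843/8250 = 2.04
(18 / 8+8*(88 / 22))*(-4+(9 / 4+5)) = 1781 / 16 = 111.31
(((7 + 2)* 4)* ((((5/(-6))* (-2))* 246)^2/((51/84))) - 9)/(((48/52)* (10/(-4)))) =-734260137/170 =-4319177.28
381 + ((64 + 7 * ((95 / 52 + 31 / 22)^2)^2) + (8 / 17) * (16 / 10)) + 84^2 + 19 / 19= 75253640544724899 / 9099196437760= 8270.36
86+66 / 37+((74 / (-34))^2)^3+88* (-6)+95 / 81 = -24071045030824 / 72340294293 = -332.75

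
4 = 4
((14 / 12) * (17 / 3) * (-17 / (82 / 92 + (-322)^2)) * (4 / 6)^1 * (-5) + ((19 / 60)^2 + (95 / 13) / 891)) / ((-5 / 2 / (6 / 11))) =-12702719813 / 519399094500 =-0.02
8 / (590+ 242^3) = 4 / 7086539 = 0.00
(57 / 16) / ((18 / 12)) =19 / 8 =2.38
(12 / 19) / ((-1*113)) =-12 / 2147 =-0.01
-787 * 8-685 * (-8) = -816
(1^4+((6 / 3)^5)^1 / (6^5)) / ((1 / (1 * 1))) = 244 / 243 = 1.00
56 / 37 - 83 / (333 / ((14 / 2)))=-77 / 333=-0.23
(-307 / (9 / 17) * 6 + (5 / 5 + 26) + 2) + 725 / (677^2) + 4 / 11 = -52180274396 / 15124857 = -3449.97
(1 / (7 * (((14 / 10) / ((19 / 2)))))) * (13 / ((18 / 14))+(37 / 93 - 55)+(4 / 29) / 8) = -68369125 / 1585836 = -43.11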